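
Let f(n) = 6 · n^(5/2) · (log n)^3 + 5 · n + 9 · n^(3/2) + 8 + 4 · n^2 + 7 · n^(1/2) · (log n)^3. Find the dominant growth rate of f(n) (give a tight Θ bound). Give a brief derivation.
f(n) ∈ Θ(n^(5/2) · (log n)^3)

Compare the terms by growth order. For large n, n^a · (log n)^b dominates n^a' · (log n)^b' iff a > a', or (a = a' and b > b'). Ranking the 6 terms shows the dominant one is 6 · n^(5/2) · (log n)^3. Hence f(n) ∈ Θ(n^(5/2) · (log n)^3).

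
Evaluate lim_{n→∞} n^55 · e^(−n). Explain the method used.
lim = 0

Exponentials with base > 1 dominate every fixed polynomial: for any fixed c, n^c / e^n → 0 as n → ∞ (e.g. by the ratio test, or since e^n grows faster than any power of n). Hence n^55 · e^(−n) = n^55 / e^n → 0.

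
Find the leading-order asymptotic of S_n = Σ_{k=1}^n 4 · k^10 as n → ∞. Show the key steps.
S_n ~ 4 · n^11 / 11

By integral comparison (Euler-Maclaurin), Σ_{k=1}^n 4 · k^10 = 4 · ∫_0^n x^10 dx + O(n^10) = 4 · n^11/11 + O(n^10). (Equivalently, Faulhaber's formula gives the same leading term.)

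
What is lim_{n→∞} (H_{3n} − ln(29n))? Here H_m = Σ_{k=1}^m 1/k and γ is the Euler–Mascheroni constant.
lim = ln(3/29) + γ

By Euler-Maclaurin, H_m = ln m + γ + O(1/m). So
  H_{3n} − ln(29n) = ln(3n) + γ − ln(29n) + O(1/n)
                       = ln(3/29) + γ + O(1/n).
Hence the limit is ln(3/29) + γ.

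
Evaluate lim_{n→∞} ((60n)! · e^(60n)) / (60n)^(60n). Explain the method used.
lim = ∞

Stirling: (60n)! ~ sqrt(2π·60n) · (60n/e)^(60n). Hence
  (60n)! · e^(60n) / (60n)^(60n) ~ sqrt(2π·60n) = sqrt(2π·60) · sqrt(n) → ∞.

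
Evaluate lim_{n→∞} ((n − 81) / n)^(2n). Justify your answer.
lim = e^(−162)

Rewrite as (1 − 81/n)^(2n). By the standard limit (1 + x/n)^n → e^x, we have (1 − 81/n)^n → e^(−81), and raising to the 2nd power gives e^(−162).
More precisely, ln[(1 − 81/n)^(2n)] = 2n · ln(1 − 81/n) = 2n · (-81/n + O(1/n^2)) = -162 + O(1/n) → -162.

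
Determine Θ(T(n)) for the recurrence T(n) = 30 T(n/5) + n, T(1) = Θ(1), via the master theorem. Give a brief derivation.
T(n) = Θ(n^(log_5 30))

Master theorem: compare f(n) = n to n^(log_5 30) where log_5 30 ≈ 2.113. Since 1 < log_5 30, we have f(n) = O(n^(log_5 30 − ε)) for some ε > 0 — Case 1. Hence T(n) = Θ(n^(log_5 30)).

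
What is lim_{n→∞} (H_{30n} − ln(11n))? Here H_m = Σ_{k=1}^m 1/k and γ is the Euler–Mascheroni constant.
lim = ln(30/11) + γ

By Euler-Maclaurin, H_m = ln m + γ + O(1/m). So
  H_{30n} − ln(11n) = ln(30n) + γ − ln(11n) + O(1/n)
                       = ln(30/11) + γ + O(1/n).
Hence the limit is ln(30/11) + γ.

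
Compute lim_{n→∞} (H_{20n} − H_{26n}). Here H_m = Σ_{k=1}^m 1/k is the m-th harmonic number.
lim = ln(20/26) = ln(10/13)

Euler-Maclaurin gives H_m = ln m + γ + 1/(2m) + O(1/m^2). The γ and O(1/m) terms cancel in the difference:
  H_{20n} − H_{26n} = ln(20n) − ln(26n) + O(1/n) = ln(20/26) + O(1/n).
Hence the limit is ln(20/26) = ln(10/13).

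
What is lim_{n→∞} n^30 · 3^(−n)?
lim = 0

Exponentials with base > 1 dominate every fixed polynomial: for any fixed c, n^c / 3^n → 0 as n → ∞ (e.g. by the ratio test, or by writing 3^n = e^(n ln 3) and noting e^(n ln 3) / n^c → ∞). Hence n^30 · 3^(−n) = n^30 / 3^n → 0.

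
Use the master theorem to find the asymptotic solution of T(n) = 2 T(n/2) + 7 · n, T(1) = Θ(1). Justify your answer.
T(n) = Θ(n log n)

log_2 2 = 1, and f(n) = 7 · n = Θ(n^(log_2 2)). This is Case 2 of the master theorem: T(n) = Θ(f(n) · log n) = Θ(n log n).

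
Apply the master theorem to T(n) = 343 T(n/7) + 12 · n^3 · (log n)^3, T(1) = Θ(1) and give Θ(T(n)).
T(n) = Θ(n^3 · (log n)^4)

Here log_7 343 = 3 and f(n) = 12 · n^3 · (log n)^3 = Θ(n^(log_7 343) · (log n)^3). This is the extended Case 2 of the master theorem (f matches the critical exponent up to log factors), giving T(n) = Θ(n^(log_7 343) · (log n)^(3+1)) = Θ(n^3 · (log n)^4).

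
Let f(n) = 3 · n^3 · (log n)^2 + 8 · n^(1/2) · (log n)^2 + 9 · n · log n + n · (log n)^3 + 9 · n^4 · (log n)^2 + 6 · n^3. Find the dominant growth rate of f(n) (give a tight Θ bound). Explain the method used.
f(n) ∈ Θ(n^4 · (log n)^2)

Compare the terms by growth order. For large n, n^a · (log n)^b dominates n^a' · (log n)^b' iff a > a', or (a = a' and b > b'). Ranking the 6 terms shows the dominant one is 9 · n^4 · (log n)^2. Hence f(n) ∈ Θ(n^4 · (log n)^2).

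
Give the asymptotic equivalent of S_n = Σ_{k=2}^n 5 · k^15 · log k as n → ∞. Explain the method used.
S_n ~ 5 · n^16 log n / 16 − 5 · n^16 / 256

By integral comparison, S_n = ∫_1^n 5 · x^15 · log x dx + O(n^15 · log n). For the integral, ∫ x^15 log x dx = n^16 log n / 16 − n^16/256 (integration by parts). Hence S_n ~ 5 · n^16 log n / 16 − 5 · n^16 / 256.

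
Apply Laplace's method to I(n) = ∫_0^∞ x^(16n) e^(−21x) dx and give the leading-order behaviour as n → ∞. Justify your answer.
I(n) ~ (sqrt(2π·16n) / 21) · (16n/(21e))^(16n)

Write the integrand as exp(16n ln x − 21x) and set f(x) = 16n ln x − 21x. Then f'(x) = 16n/x − 21 = 0 at x* = 16n/21, and f''(x*) = −16n/x*^2 = −21^2/(16n). Laplace's method (interior maximum) gives
  I(n) ~ e^(f(x*)) · sqrt(2π / |f''(x*)|)
        = exp(16n ln(16n/21) − 16n) · sqrt(2π · 16n / 21^2)
        = (16n/21)^(16n) e^(−16n) · sqrt(2π·16n) / 21
        = (sqrt(2π·16n) / 21) · (16n/(21e))^(16n).
This matches Γ(16n+1)/21^(16n+1) with Stirling applied to Γ.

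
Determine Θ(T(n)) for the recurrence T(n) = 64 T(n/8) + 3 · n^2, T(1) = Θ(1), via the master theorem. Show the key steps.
T(n) = Θ(n^2 log n)

log_8 64 = 2, and f(n) = 3 · n^2 = Θ(n^(log_8 64)). This is Case 2 of the master theorem: T(n) = Θ(f(n) · log n) = Θ(n^2 log n).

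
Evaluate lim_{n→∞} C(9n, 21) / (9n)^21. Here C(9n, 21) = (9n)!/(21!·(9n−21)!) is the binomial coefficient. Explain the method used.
lim = 1/21! = 1/51090942171709440000

With N = 9n → ∞: C(N, 21) / N^21 = [N(N−1)…(N−20)] / (21! · N^21) = (1/21!) · 1 · (1 − 1/(9n)) · … · (1 − 20/(9n)). Each factor → 1 as N → ∞, so the limit is 1/21! = 1/51090942171709440000.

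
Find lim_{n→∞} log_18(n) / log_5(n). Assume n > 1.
lim = ln(5) / ln(18) = log_18(5)

Change of base: log_18(n) = ln n / ln 18 and log_5(n) = ln n / ln 5. The ratio is (ln n / ln 18) · (ln 5 / ln n) = ln 5 / ln 18, a constant independent of n. So the limit is ln 5 / ln 18 = log_18(5).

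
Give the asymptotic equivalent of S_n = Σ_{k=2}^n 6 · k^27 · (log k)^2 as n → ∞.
S_n ~ 3 · n^28 · (log n)^2 / 14

By integral comparison, S_n = ∫_1^n 6 · x^27 · (log x)^2 dx + O(n^27 · (log n)^2). For the integral, the leading term of ∫_1^n x^27 (log x)^2 dx is n^28/28 · (log n)^2 (by repeated integration by parts; each step lowers the log-exponent and produces a relatively O(1/log n) correction). Hence S_n ~ 3 · n^28 · (log n)^2 / 14.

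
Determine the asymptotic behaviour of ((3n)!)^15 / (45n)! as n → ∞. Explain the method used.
((3n)!)^15/(45n)! ~ ((2π·3n)^(14/2) / sqrt(15)) · 15^(−15·3n)  →  0

Write N = 3n. Stirling: N! ~ sqrt(2π N)(N/e)^N and (15N)! ~ sqrt(2π·15N)·(15N/e)^(15N).
  (N!)^15/(15N)! ~ (2π N)^(15/2) (N/e)^(15N) / [sqrt(2π·15N) (15N/e)^(15N)]
     = (2π N)^(15/2) / sqrt(2π·15N) · (N/(15N))^(15N)
     = (2π N)^((15−1)/2) / sqrt(15) · 15^(−15N).
Since 15^15 > 1, the factor 15^(−15N) decays exponentially, so the ratio → 0. Substituting N = 3n gives the stated form.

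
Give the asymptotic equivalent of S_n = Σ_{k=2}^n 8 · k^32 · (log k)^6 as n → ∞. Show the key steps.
S_n ~ 8 · n^33 · (log n)^6 / 33

By integral comparison, S_n = ∫_1^n 8 · x^32 · (log x)^6 dx + O(n^32 · (log n)^6). For the integral, the leading term of ∫_1^n x^32 (log x)^6 dx is n^33/33 · (log n)^6 (by repeated integration by parts; each step lowers the log-exponent and produces a relatively O(1/log n) correction). Hence S_n ~ 8 · n^33 · (log n)^6 / 33.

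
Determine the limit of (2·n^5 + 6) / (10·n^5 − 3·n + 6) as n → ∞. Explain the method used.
lim = 2/10 = 1/5

For large n the leading n^5 terms dominate both numerator and denominator. Dividing top and bottom by n^5, every other term tends to 0, leaving 2/10 = 1/5.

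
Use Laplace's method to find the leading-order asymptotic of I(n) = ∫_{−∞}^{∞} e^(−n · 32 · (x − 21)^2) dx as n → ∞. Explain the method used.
I(n) = sqrt(π/(32n))

Here φ(x) = 32 · (x − 21)^2 has its unique minimum at x* = 21 with φ(x*) = 0 and φ''(x*) = 64. Laplace's method gives
  I(n) ~ e^(−n φ(x*)) · sqrt(2π / (n · φ''(x*))) = sqrt(2π / (64n)) = sqrt(π/(32n)).
This is exact: substituting u = (x − 21)·sqrt(32n) gives I(n) = (1/sqrt(32n)) ∫_{−∞}^{∞} e^(−u^2) du = sqrt(π/(32n)).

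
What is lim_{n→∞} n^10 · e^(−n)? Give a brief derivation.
lim = 0

Exponentials with base > 1 dominate every fixed polynomial: for any fixed c, n^c / e^n → 0 as n → ∞ (e.g. by the ratio test, or since e^n grows faster than any power of n). Hence n^10 · e^(−n) = n^10 / e^n → 0.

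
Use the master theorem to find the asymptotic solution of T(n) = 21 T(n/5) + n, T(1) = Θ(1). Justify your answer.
T(n) = Θ(n^(log_5 21))

Master theorem: compare f(n) = n to n^(log_5 21) where log_5 21 ≈ 1.892. Since 1 < log_5 21, we have f(n) = O(n^(log_5 21 − ε)) for some ε > 0 — Case 1. Hence T(n) = Θ(n^(log_5 21)).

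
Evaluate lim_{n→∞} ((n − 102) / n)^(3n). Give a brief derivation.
lim = e^(−306)

Rewrite as (1 − 102/n)^(3n). By the standard limit (1 + x/n)^n → e^x, we have (1 − 102/n)^n → e^(−102), and raising to the 3rd power gives e^(−306).
More precisely, ln[(1 − 102/n)^(3n)] = 3n · ln(1 − 102/n) = 3n · (-102/n + O(1/n^2)) = -306 + O(1/n) → -306.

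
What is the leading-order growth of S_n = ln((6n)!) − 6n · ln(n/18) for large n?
S_n ~ 6n · (ln 108 − 1) + O(ln n)

Stirling: ln((6n)!) = 6n ln(6n) − 6n + O(ln n).
  S_n = 6n ln(6n) − 6n − 6n ln(n/18) + O(ln n)
      = 6n ln(6n) − 6n ln n + 6n ln 18 − 6n + O(ln n)
      = 6n ln 6 + 6n ln 18 − 6n + O(ln n)
      = 6n (ln 108 − 1) + O(ln n).
Numerically ln(108) − 1 ≈ 3.6821.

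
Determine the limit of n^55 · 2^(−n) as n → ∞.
lim = 0

Exponentials with base > 1 dominate every fixed polynomial: for any fixed c, n^c / 2^n → 0 as n → ∞ (e.g. by the ratio test, or by writing 2^n = e^(n ln 2) and noting e^(n ln 2) / n^c → ∞). Hence n^55 · 2^(−n) = n^55 / 2^n → 0.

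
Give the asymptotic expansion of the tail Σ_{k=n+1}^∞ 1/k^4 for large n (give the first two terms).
Σ_{k>n} 1/k^4 = 1/(3 · n^3) − 1/(2 · n^4) + O(1/n^5)

Compare to the integral: ∫_{n}^∞ x^(−4) dx = [−x^(−3)/3]_{n}^∞ = 1/((4−1)·n^3). The Euler-Maclaurin correction adds −f(n)/2 = −1/(2·n^4). Euler-Maclaurin then gives
  Σ_{k>n} 1/k^4 = ∫_{n}^∞ dx/x^4 − 1/(2·n^4) + O(1/n^5).
(Equivalently this is ζ(4) − Σ_{k≤n} 1/k^4.)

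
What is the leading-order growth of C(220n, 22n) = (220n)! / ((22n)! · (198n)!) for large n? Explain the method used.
C(220n, 22n) ~ (10000000000/387420489)^(22n) · sqrt(5/(9π·22n))

Write N = 22n. Apply Stirling to each factorial:
  (10N)! ~ sqrt(2π·10N) · (10N/e)^(10N),
  N! ~ sqrt(2π N) · (N/e)^N,
  (9N)! ~ sqrt(2π·9N) · (9N/e)^(9N).
The exponential factors combine to (10N)^(10N) / (N^N · (9N)^(9N)) = 10^(10N)/9^(9N) = (10^10/9^9)^N = (10000000000/387420489)^N.
The square-root prefactors combine to sqrt(2π·10N) / (sqrt(2π N)·sqrt(2π·9N)) = sqrt(10 / (2π·9·N)) = sqrt(5/(9π·22n)).
Substituting N = 22n: C(220n, 22n) ~ (10000000000/387420489)^(22n) · sqrt(5/(9π·22n)).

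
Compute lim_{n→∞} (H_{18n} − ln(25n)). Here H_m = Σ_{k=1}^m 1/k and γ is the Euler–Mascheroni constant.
lim = ln(18/25) + γ

By Euler-Maclaurin, H_m = ln m + γ + O(1/m). So
  H_{18n} − ln(25n) = ln(18n) + γ − ln(25n) + O(1/n)
                       = ln(18/25) + γ + O(1/n).
Hence the limit is ln(18/25) + γ.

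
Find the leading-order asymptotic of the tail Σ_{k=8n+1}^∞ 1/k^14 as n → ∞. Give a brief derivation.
Σ_{k>8n} 1/k^14 ~ 1/(13 · (8n)^13)

Compare to the integral: ∫_{8n}^∞ x^(−14) dx = [−x^(−13)/13]_{8n}^∞ = 1/((14−1)·(8n)^13). Euler-Maclaurin then gives
  Σ_{k>8n} 1/k^14 = ∫_{8n}^∞ dx/x^14 − 1/(2·(8n)^14) + O(1/(8n)^15).
(Equivalently this is ζ(14) − Σ_{k≤8n} 1/k^14.)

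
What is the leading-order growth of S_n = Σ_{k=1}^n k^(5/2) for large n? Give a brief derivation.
S_n ~ (2/7) · n^(7/2)

Integral comparison: Σ_{k=1}^n k^(5/2) = ∫_0^n x^(5/2) dx + O(n^(5/2)). The integral is n^(1 + 5/2) / (1 + 5/2) = n^((5+2)/2) / ((5+2)/2) = (2/7) · n^(7/2).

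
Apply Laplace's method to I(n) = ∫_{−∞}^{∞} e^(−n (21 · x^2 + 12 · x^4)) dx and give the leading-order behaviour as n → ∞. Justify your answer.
I(n) ~ sqrt(π/(21n))

φ(x) = 21 · x^2 + 12 · x^4 has its unique global minimum at x* = 0 (since φ'(x) = 42x + 48x^3 = 0 only at x = 0 for real x with both coefficients positive, and φ → ∞ as |x| → ∞). At x* = 0, φ(0) = 0 and φ''(0) = 42. Laplace's method then gives
  I(n) ~ sqrt(2π / (n · φ''(0))) · e^(−n φ(0)) = sqrt(2π / (42n)) = sqrt(π/(21n)).
The 12 · x^4 term contributes only at subleading order (an O(1/n) relative correction).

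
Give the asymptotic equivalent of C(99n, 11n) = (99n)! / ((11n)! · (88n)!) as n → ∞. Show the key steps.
C(99n, 11n) ~ (387420489/16777216)^(11n) · sqrt(9/(16π·11n))

Write N = 11n. Apply Stirling to each factorial:
  (9N)! ~ sqrt(2π·9N) · (9N/e)^(9N),
  N! ~ sqrt(2π N) · (N/e)^N,
  (8N)! ~ sqrt(2π·8N) · (8N/e)^(8N).
The exponential factors combine to (9N)^(9N) / (N^N · (8N)^(8N)) = 9^(9N)/8^(8N) = (9^9/8^8)^N = (387420489/16777216)^N.
The square-root prefactors combine to sqrt(2π·9N) / (sqrt(2π N)·sqrt(2π·8N)) = sqrt(9 / (2π·8·N)) = sqrt(9/(16π·11n)).
Substituting N = 11n: C(99n, 11n) ~ (387420489/16777216)^(11n) · sqrt(9/(16π·11n)).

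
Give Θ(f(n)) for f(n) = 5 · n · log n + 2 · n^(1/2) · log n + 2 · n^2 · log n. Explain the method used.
f(n) ∈ Θ(n^2 · log n)

Compare the terms by growth order. For large n, n^a · (log n)^b dominates n^a' · (log n)^b' iff a > a', or (a = a' and b > b'). Ranking the 3 terms shows the dominant one is 2 · n^2 · log n. Hence f(n) ∈ Θ(n^2 · log n).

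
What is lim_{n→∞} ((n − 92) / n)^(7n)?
lim = e^(−644)

Rewrite as (1 − 92/n)^(7n). By the standard limit (1 + x/n)^n → e^x, we have (1 − 92/n)^n → e^(−92), and raising to the 7th power gives e^(−644).
More precisely, ln[(1 − 92/n)^(7n)] = 7n · ln(1 − 92/n) = 7n · (-92/n + O(1/n^2)) = -644 + O(1/n) → -644.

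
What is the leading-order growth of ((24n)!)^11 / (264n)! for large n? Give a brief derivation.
((24n)!)^11/(264n)! ~ ((2π·24n)^(10/2) / sqrt(11)) · 11^(−11·24n)  →  0

Write N = 24n. Stirling: N! ~ sqrt(2π N)(N/e)^N and (11N)! ~ sqrt(2π·11N)·(11N/e)^(11N).
  (N!)^11/(11N)! ~ (2π N)^(11/2) (N/e)^(11N) / [sqrt(2π·11N) (11N/e)^(11N)]
     = (2π N)^(11/2) / sqrt(2π·11N) · (N/(11N))^(11N)
     = (2π N)^((11−1)/2) / sqrt(11) · 11^(−11N).
Since 11^11 > 1, the factor 11^(−11N) decays exponentially, so the ratio → 0. Substituting N = 24n gives the stated form.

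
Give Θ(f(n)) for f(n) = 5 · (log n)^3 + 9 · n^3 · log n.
f(n) ∈ Θ(n^3 · log n)

Compare the terms by growth order. For large n, n^a · (log n)^b dominates n^a' · (log n)^b' iff a > a', or (a = a' and b > b'). Ranking the 2 terms shows the dominant one is 9 · n^3 · log n. Hence f(n) ∈ Θ(n^3 · log n).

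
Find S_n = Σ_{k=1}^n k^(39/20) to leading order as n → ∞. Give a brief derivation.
S_n ~ (20/59) · n^(59/20)

Integral comparison: Σ_{k=1}^n k^(39/20) = ∫_0^n x^(39/20) dx + O(n^(39/20)). The integral is n^(1 + 39/20) / (1 + 39/20) = n^((39+20)/20) / ((39+20)/20) = (20/59) · n^(59/20).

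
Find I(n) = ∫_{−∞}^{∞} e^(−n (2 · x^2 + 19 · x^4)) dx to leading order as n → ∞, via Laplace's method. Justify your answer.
I(n) ~ sqrt(π/(2n))

φ(x) = 2 · x^2 + 19 · x^4 has its unique global minimum at x* = 0 (since φ'(x) = 4x + 76x^3 = 0 only at x = 0 for real x with both coefficients positive, and φ → ∞ as |x| → ∞). At x* = 0, φ(0) = 0 and φ''(0) = 4. Laplace's method then gives
  I(n) ~ sqrt(2π / (n · φ''(0))) · e^(−n φ(0)) = sqrt(2π / (4n)) = sqrt(π/(2n)).
The 19 · x^4 term contributes only at subleading order (an O(1/n) relative correction).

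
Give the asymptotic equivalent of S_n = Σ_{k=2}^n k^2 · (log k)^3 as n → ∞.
S_n ~ n^3 · (log n)^3 / 3

By integral comparison, S_n = ∫_1^n x^2 · (log x)^3 dx + O(n^2 · (log n)^3). For the integral, the leading term of ∫_1^n x^2 (log x)^3 dx is n^3/3 · (log n)^3 (by repeated integration by parts; each step lowers the log-exponent and produces a relatively O(1/log n) correction). Hence S_n ~ n^3 · (log n)^3 / 3.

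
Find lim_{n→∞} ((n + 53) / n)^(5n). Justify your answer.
lim = e^265

Rewrite as (1 + 53/n)^(5n). By the standard limit (1 + x/n)^n → e^x, we have (1 + 53/n)^n → e^53, and raising to the 5th power gives e^265.
More precisely, ln[(1 + 53/n)^(5n)] = 5n · ln(1 + 53/n) = 5n · (53/n + O(1/n^2)) = 265 + O(1/n) → 265.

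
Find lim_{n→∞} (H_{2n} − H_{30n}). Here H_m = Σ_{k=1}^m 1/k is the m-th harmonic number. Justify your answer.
lim = ln(2/30) = −ln 15

Euler-Maclaurin gives H_m = ln m + γ + 1/(2m) + O(1/m^2). The γ and O(1/m) terms cancel in the difference:
  H_{2n} − H_{30n} = ln(2n) − ln(30n) + O(1/n) = ln(2/30) + O(1/n).
Hence the limit is ln(2/30) = −ln 15.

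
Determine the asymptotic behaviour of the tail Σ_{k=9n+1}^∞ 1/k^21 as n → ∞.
Σ_{k>9n} 1/k^21 ~ 1/(20 · (9n)^20)

Compare to the integral: ∫_{9n}^∞ x^(−21) dx = [−x^(−20)/20]_{9n}^∞ = 1/((21−1)·(9n)^20). Euler-Maclaurin then gives
  Σ_{k>9n} 1/k^21 = ∫_{9n}^∞ dx/x^21 − 1/(2·(9n)^21) + O(1/(9n)^22).
(Equivalently this is ζ(21) − Σ_{k≤9n} 1/k^21.)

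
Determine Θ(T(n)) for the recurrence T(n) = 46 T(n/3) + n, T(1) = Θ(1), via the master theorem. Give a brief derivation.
T(n) = Θ(n^(log_3 46))

Master theorem: compare f(n) = n to n^(log_3 46) where log_3 46 ≈ 3.485. Since 1 < log_3 46, we have f(n) = O(n^(log_3 46 − ε)) for some ε > 0 — Case 1. Hence T(n) = Θ(n^(log_3 46)).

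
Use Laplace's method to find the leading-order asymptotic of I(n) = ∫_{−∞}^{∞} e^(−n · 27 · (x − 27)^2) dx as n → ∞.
I(n) = sqrt(π/(27n))

Here φ(x) = 27 · (x − 27)^2 has its unique minimum at x* = 27 with φ(x*) = 0 and φ''(x*) = 54. Laplace's method gives
  I(n) ~ e^(−n φ(x*)) · sqrt(2π / (n · φ''(x*))) = sqrt(2π / (54n)) = sqrt(π/(27n)).
This is exact: substituting u = (x − 27)·sqrt(27n) gives I(n) = (1/sqrt(27n)) ∫_{−∞}^{∞} e^(−u^2) du = sqrt(π/(27n)).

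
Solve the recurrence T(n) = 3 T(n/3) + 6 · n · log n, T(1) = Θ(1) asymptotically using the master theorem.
T(n) = Θ(n · (log n)^2)

Here log_3 3 = 1 and f(n) = 6 · n · log n = Θ(n^(log_3 3) · (log n)^1). This is the extended Case 2 of the master theorem (f matches the critical exponent up to log factors), giving T(n) = Θ(n^(log_3 3) · (log n)^(1+1)) = Θ(n · (log n)^2).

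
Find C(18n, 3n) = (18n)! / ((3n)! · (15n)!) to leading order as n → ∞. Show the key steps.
C(18n, 3n) ~ (46656/3125)^(3n) · sqrt(3/(5π·3n))

Write N = 3n. Apply Stirling to each factorial:
  (6N)! ~ sqrt(2π·6N) · (6N/e)^(6N),
  N! ~ sqrt(2π N) · (N/e)^N,
  (5N)! ~ sqrt(2π·5N) · (5N/e)^(5N).
The exponential factors combine to (6N)^(6N) / (N^N · (5N)^(5N)) = 6^(6N)/5^(5N) = (6^6/5^5)^N = (46656/3125)^N.
The square-root prefactors combine to sqrt(2π·6N) / (sqrt(2π N)·sqrt(2π·5N)) = sqrt(6 / (2π·5·N)) = sqrt(3/(5π·3n)).
Substituting N = 3n: C(18n, 3n) ~ (46656/3125)^(3n) · sqrt(3/(5π·3n)).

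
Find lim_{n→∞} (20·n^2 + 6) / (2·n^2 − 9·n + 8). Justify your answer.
lim = 20/2 = 10

For large n the leading n^2 terms dominate both numerator and denominator. Dividing top and bottom by n^2, every other term tends to 0, leaving 20/2 = 10.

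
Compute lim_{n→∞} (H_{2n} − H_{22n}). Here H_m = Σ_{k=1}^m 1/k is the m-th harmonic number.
lim = ln(2/22) = −ln 11

Euler-Maclaurin gives H_m = ln m + γ + 1/(2m) + O(1/m^2). The γ and O(1/m) terms cancel in the difference:
  H_{2n} − H_{22n} = ln(2n) − ln(22n) + O(1/n) = ln(2/22) + O(1/n).
Hence the limit is ln(2/22) = −ln 11.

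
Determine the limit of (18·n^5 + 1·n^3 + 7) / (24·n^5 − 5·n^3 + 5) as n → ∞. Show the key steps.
lim = 18/24 = 3/4

For large n the leading n^5 terms dominate both numerator and denominator. Dividing top and bottom by n^5, every other term tends to 0, leaving 18/24 = 3/4.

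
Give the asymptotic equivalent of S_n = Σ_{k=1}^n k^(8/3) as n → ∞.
S_n ~ (3/11) · n^(11/3)

Integral comparison: Σ_{k=1}^n k^(8/3) = ∫_0^n x^(8/3) dx + O(n^(8/3)). The integral is n^(1 + 8/3) / (1 + 8/3) = n^((8+3)/3) / ((8+3)/3) = (3/11) · n^(11/3).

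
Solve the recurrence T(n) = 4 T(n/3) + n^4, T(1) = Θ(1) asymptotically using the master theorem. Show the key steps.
T(n) = Θ(n^4)

log_3 4 ≈ 1.262. f(n) = n^4 dominates n^(log_3 4) since 4 > 1.262, and the regularity condition a·f(n/b) = 4·(n/3)^4 = (4/81)·n^4 ≤ c·f(n) holds with c = 4/81 ≈ 0.0494 < 1. So this is Case 3: T(n) = Θ(f(n)) = Θ(n^4).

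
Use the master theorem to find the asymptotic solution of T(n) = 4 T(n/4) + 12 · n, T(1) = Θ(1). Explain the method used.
T(n) = Θ(n log n)

log_4 4 = 1, and f(n) = 12 · n = Θ(n^(log_4 4)). This is Case 2 of the master theorem: T(n) = Θ(f(n) · log n) = Θ(n log n).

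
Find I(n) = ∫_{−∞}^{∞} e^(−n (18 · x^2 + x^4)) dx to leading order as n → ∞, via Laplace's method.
I(n) ~ sqrt(π/(18n))

φ(x) = 18 · x^2 + x^4 has its unique global minimum at x* = 0 (since φ'(x) = 36x + 4x^3 = 0 only at x = 0 for real x with both coefficients positive, and φ → ∞ as |x| → ∞). At x* = 0, φ(0) = 0 and φ''(0) = 36. Laplace's method then gives
  I(n) ~ sqrt(2π / (n · φ''(0))) · e^(−n φ(0)) = sqrt(2π / (36n)) = sqrt(π/(18n)).
The x^4 term contributes only at subleading order (an O(1/n) relative correction).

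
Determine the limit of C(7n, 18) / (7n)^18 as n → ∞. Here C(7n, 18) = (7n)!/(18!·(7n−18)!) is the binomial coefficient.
lim = 1/18! = 1/6402373705728000

With N = 7n → ∞: C(N, 18) / N^18 = [N(N−1)…(N−17)] / (18! · N^18) = (1/18!) · 1 · (1 − 1/(7n)) · … · (1 − 17/(7n)). Each factor → 1 as N → ∞, so the limit is 1/18! = 1/6402373705728000.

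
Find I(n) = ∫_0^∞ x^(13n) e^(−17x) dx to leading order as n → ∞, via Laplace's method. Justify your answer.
I(n) ~ (sqrt(2π·13n) / 17) · (13n/(17e))^(13n)

Write the integrand as exp(13n ln x − 17x) and set f(x) = 13n ln x − 17x. Then f'(x) = 13n/x − 17 = 0 at x* = 13n/17, and f''(x*) = −13n/x*^2 = −17^2/(13n). Laplace's method (interior maximum) gives
  I(n) ~ e^(f(x*)) · sqrt(2π / |f''(x*)|)
        = exp(13n ln(13n/17) − 13n) · sqrt(2π · 13n / 17^2)
        = (13n/17)^(13n) e^(−13n) · sqrt(2π·13n) / 17
        = (sqrt(2π·13n) / 17) · (13n/(17e))^(13n).
This matches Γ(13n+1)/17^(13n+1) with Stirling applied to Γ.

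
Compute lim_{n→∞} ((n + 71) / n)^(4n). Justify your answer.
lim = e^284

Rewrite as (1 + 71/n)^(4n). By the standard limit (1 + x/n)^n → e^x, we have (1 + 71/n)^n → e^71, and raising to the 4th power gives e^284.
More precisely, ln[(1 + 71/n)^(4n)] = 4n · ln(1 + 71/n) = 4n · (71/n + O(1/n^2)) = 284 + O(1/n) → 284.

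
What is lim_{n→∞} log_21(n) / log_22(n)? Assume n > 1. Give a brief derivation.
lim = ln(22) / ln(21) = log_21(22)

Change of base: log_21(n) = ln n / ln 21 and log_22(n) = ln n / ln 22. The ratio is (ln n / ln 21) · (ln 22 / ln n) = ln 22 / ln 21, a constant independent of n. So the limit is ln 22 / ln 21 = log_21(22).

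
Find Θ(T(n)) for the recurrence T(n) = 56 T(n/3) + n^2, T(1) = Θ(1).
T(n) = Θ(n^(log_3 56))

Master theorem: compare f(n) = n^2 to n^(log_3 56) where log_3 56 ≈ 3.664. Since 2 < log_3 56, we have f(n) = O(n^(log_3 56 − ε)) for some ε > 0 — Case 1. Hence T(n) = Θ(n^(log_3 56)).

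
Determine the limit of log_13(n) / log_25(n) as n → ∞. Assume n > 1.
lim = ln(25) / ln(13) = log_13(25)

Change of base: log_13(n) = ln n / ln 13 and log_25(n) = ln n / ln 25. The ratio is (ln n / ln 13) · (ln 25 / ln n) = ln 25 / ln 13, a constant independent of n. So the limit is ln 25 / ln 13 = log_13(25).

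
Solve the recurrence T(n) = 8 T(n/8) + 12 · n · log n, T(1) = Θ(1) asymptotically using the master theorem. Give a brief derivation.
T(n) = Θ(n · (log n)^2)

Here log_8 8 = 1 and f(n) = 12 · n · log n = Θ(n^(log_8 8) · (log n)^1). This is the extended Case 2 of the master theorem (f matches the critical exponent up to log factors), giving T(n) = Θ(n^(log_8 8) · (log n)^(1+1)) = Θ(n · (log n)^2).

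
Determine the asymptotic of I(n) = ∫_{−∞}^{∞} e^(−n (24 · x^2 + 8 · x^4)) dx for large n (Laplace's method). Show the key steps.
I(n) ~ sqrt(π/(24n))

φ(x) = 24 · x^2 + 8 · x^4 has its unique global minimum at x* = 0 (since φ'(x) = 48x + 32x^3 = 0 only at x = 0 for real x with both coefficients positive, and φ → ∞ as |x| → ∞). At x* = 0, φ(0) = 0 and φ''(0) = 48. Laplace's method then gives
  I(n) ~ sqrt(2π / (n · φ''(0))) · e^(−n φ(0)) = sqrt(2π / (48n)) = sqrt(π/(24n)).
The 8 · x^4 term contributes only at subleading order (an O(1/n) relative correction).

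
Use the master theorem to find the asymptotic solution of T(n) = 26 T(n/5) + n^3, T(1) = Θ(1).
T(n) = Θ(n^3)

log_5 26 ≈ 2.024. f(n) = n^3 dominates n^(log_5 26) since 3 > 2.024, and the regularity condition a·f(n/b) = 26·(n/5)^3 = (26/125)·n^3 ≤ c·f(n) holds with c = 26/125 ≈ 0.208 < 1. So this is Case 3: T(n) = Θ(f(n)) = Θ(n^3).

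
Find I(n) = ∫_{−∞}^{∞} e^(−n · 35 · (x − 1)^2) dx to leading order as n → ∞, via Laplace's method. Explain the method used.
I(n) = sqrt(π/(35n))

Here φ(x) = 35 · (x − 1)^2 has its unique minimum at x* = 1 with φ(x*) = 0 and φ''(x*) = 70. Laplace's method gives
  I(n) ~ e^(−n φ(x*)) · sqrt(2π / (n · φ''(x*))) = sqrt(2π / (70n)) = sqrt(π/(35n)).
This is exact: substituting u = (x − 1)·sqrt(35n) gives I(n) = (1/sqrt(35n)) ∫_{−∞}^{∞} e^(−u^2) du = sqrt(π/(35n)).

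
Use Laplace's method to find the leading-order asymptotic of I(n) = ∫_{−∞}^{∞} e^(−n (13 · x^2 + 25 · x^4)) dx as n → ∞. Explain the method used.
I(n) ~ sqrt(π/(13n))

φ(x) = 13 · x^2 + 25 · x^4 has its unique global minimum at x* = 0 (since φ'(x) = 26x + 100x^3 = 0 only at x = 0 for real x with both coefficients positive, and φ → ∞ as |x| → ∞). At x* = 0, φ(0) = 0 and φ''(0) = 26. Laplace's method then gives
  I(n) ~ sqrt(2π / (n · φ''(0))) · e^(−n φ(0)) = sqrt(2π / (26n)) = sqrt(π/(13n)).
The 25 · x^4 term contributes only at subleading order (an O(1/n) relative correction).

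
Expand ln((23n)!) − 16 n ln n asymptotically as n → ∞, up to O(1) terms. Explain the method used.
ln((23n)!) − 16 n ln n = 7 n ln n + 23(ln 23 − 1) n + (1/2) ln(2π·23n) + O(1/n)

Stirling: ln((23n)!) = 23n ln(23n) − 23n + (1/2) ln(2π·23n) + O(1/n).
Expand 23n ln(23n) = 23n (ln n + ln 23) = 23n ln n + 23n ln 23.
Subtract 16n ln n: leading term is (23 − 16) n ln n = 7 n ln n. The next term is 23n ln 23 − 23n = 23(ln 23 − 1) n. Then the (1/2) ln(2π·23n) correction.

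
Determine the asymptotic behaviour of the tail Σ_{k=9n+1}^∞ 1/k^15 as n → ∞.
Σ_{k>9n} 1/k^15 ~ 1/(14 · (9n)^14)

Compare to the integral: ∫_{9n}^∞ x^(−15) dx = [−x^(−14)/14]_{9n}^∞ = 1/((15−1)·(9n)^14). Euler-Maclaurin then gives
  Σ_{k>9n} 1/k^15 = ∫_{9n}^∞ dx/x^15 − 1/(2·(9n)^15) + O(1/(9n)^16).
(Equivalently this is ζ(15) − Σ_{k≤9n} 1/k^15.)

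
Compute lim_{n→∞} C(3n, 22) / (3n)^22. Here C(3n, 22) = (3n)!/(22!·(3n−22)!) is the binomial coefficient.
lim = 1/22! = 1/1124000727777607680000

With N = 3n → ∞: C(N, 22) / N^22 = [N(N−1)…(N−21)] / (22! · N^22) = (1/22!) · 1 · (1 − 1/(3n)) · … · (1 − 21/(3n)). Each factor → 1 as N → ∞, so the limit is 1/22! = 1/1124000727777607680000.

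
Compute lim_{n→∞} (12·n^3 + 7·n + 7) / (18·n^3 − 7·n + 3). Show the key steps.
lim = 12/18 = 2/3

For large n the leading n^3 terms dominate both numerator and denominator. Dividing top and bottom by n^3, every other term tends to 0, leaving 12/18 = 2/3.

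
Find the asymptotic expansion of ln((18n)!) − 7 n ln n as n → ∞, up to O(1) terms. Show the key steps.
ln((18n)!) − 7 n ln n = 11 n ln n + 18(ln 18 − 1) n + (1/2) ln(2π·18n) + O(1/n)

Stirling: ln((18n)!) = 18n ln(18n) − 18n + (1/2) ln(2π·18n) + O(1/n).
Expand 18n ln(18n) = 18n (ln n + ln 18) = 18n ln n + 18n ln 18.
Subtract 7n ln n: leading term is (18 − 7) n ln n = 11 n ln n. The next term is 18n ln 18 − 18n = 18(ln 18 − 1) n. Then the (1/2) ln(2π·18n) correction.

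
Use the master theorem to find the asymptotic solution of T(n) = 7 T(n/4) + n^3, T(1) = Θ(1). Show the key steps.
T(n) = Θ(n^3)

log_4 7 ≈ 1.404. f(n) = n^3 dominates n^(log_4 7) since 3 > 1.404, and the regularity condition a·f(n/b) = 7·(n/4)^3 = (7/64)·n^3 ≤ c·f(n) holds with c = 7/64 ≈ 0.109 < 1. So this is Case 3: T(n) = Θ(f(n)) = Θ(n^3).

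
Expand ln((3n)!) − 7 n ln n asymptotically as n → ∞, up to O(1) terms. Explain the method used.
ln((3n)!) − 7 n ln n = −4 n ln n + 3(ln 3 − 1) n + (1/2) ln(2π·3n) + O(1/n)

Stirling: ln((3n)!) = 3n ln(3n) − 3n + (1/2) ln(2π·3n) + O(1/n).
Expand 3n ln(3n) = 3n (ln n + ln 3) = 3n ln n + 3n ln 3.
Subtract 7n ln n: leading term is (3 − 7) n ln n = −4 n ln n. The next term is 3n ln 3 − 3n = 3(ln 3 − 1) n. Then the (1/2) ln(2π·3n) correction.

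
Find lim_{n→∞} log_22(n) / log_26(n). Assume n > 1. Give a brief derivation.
lim = ln(26) / ln(22) = log_22(26)

Change of base: log_22(n) = ln n / ln 22 and log_26(n) = ln n / ln 26. The ratio is (ln n / ln 22) · (ln 26 / ln n) = ln 26 / ln 22, a constant independent of n. So the limit is ln 26 / ln 22 = log_22(26).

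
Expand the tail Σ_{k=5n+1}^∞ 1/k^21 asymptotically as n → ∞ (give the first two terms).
Σ_{k>5n} 1/k^21 = 1/(20 · (5n)^20) − 1/(2 · (5n)^21) + O(1/(5n)^22)

Compare to the integral: ∫_{5n}^∞ x^(−21) dx = [−x^(−20)/20]_{5n}^∞ = 1/((21−1)·(5n)^20). The Euler-Maclaurin correction adds −f(5n)/2 = −1/(2·(5n)^21). Euler-Maclaurin then gives
  Σ_{k>5n} 1/k^21 = ∫_{5n}^∞ dx/x^21 − 1/(2·(5n)^21) + O(1/(5n)^22).
(Equivalently this is ζ(21) − Σ_{k≤5n} 1/k^21.)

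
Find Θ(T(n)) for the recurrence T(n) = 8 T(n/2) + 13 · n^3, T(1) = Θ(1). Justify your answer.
T(n) = Θ(n^3 log n)

log_2 8 = 3, and f(n) = 13 · n^3 = Θ(n^(log_2 8)). This is Case 2 of the master theorem: T(n) = Θ(f(n) · log n) = Θ(n^3 log n).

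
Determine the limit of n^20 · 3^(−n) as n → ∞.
lim = 0

Exponentials with base > 1 dominate every fixed polynomial: for any fixed c, n^c / 3^n → 0 as n → ∞ (e.g. by the ratio test, or by writing 3^n = e^(n ln 3) and noting e^(n ln 3) / n^c → ∞). Hence n^20 · 3^(−n) = n^20 / 3^n → 0.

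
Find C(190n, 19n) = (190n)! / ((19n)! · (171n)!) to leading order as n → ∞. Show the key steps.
C(190n, 19n) ~ (10000000000/387420489)^(19n) · sqrt(5/(9π·19n))

Write N = 19n. Apply Stirling to each factorial:
  (10N)! ~ sqrt(2π·10N) · (10N/e)^(10N),
  N! ~ sqrt(2π N) · (N/e)^N,
  (9N)! ~ sqrt(2π·9N) · (9N/e)^(9N).
The exponential factors combine to (10N)^(10N) / (N^N · (9N)^(9N)) = 10^(10N)/9^(9N) = (10^10/9^9)^N = (10000000000/387420489)^N.
The square-root prefactors combine to sqrt(2π·10N) / (sqrt(2π N)·sqrt(2π·9N)) = sqrt(10 / (2π·9·N)) = sqrt(5/(9π·19n)).
Substituting N = 19n: C(190n, 19n) ~ (10000000000/387420489)^(19n) · sqrt(5/(9π·19n)).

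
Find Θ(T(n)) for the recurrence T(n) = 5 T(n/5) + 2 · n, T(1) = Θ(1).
T(n) = Θ(n log n)

log_5 5 = 1, and f(n) = 2 · n = Θ(n^(log_5 5)). This is Case 2 of the master theorem: T(n) = Θ(f(n) · log n) = Θ(n log n).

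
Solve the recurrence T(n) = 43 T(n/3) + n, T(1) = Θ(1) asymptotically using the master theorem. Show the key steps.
T(n) = Θ(n^(log_3 43))

Master theorem: compare f(n) = n to n^(log_3 43) where log_3 43 ≈ 3.424. Since 1 < log_3 43, we have f(n) = O(n^(log_3 43 − ε)) for some ε > 0 — Case 1. Hence T(n) = Θ(n^(log_3 43)).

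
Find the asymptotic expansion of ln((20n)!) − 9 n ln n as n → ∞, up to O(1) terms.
ln((20n)!) − 9 n ln n = 11 n ln n + 20(ln 20 − 1) n + (1/2) ln(2π·20n) + O(1/n)

Stirling: ln((20n)!) = 20n ln(20n) − 20n + (1/2) ln(2π·20n) + O(1/n).
Expand 20n ln(20n) = 20n (ln n + ln 20) = 20n ln n + 20n ln 20.
Subtract 9n ln n: leading term is (20 − 9) n ln n = 11 n ln n. The next term is 20n ln 20 − 20n = 20(ln 20 − 1) n. Then the (1/2) ln(2π·20n) correction.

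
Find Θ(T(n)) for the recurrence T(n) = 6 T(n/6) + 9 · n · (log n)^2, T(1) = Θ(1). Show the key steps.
T(n) = Θ(n · (log n)^3)

Here log_6 6 = 1 and f(n) = 9 · n · (log n)^2 = Θ(n^(log_6 6) · (log n)^2). This is the extended Case 2 of the master theorem (f matches the critical exponent up to log factors), giving T(n) = Θ(n^(log_6 6) · (log n)^(2+1)) = Θ(n · (log n)^3).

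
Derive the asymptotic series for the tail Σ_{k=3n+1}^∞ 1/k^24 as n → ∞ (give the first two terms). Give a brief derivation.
Σ_{k>3n} 1/k^24 = 1/(23 · (3n)^23) − 1/(2 · (3n)^24) + O(1/(3n)^25)

Compare to the integral: ∫_{3n}^∞ x^(−24) dx = [−x^(−23)/23]_{3n}^∞ = 1/((24−1)·(3n)^23). The Euler-Maclaurin correction adds −f(3n)/2 = −1/(2·(3n)^24). Euler-Maclaurin then gives
  Σ_{k>3n} 1/k^24 = ∫_{3n}^∞ dx/x^24 − 1/(2·(3n)^24) + O(1/(3n)^25).
(Equivalently this is ζ(24) − Σ_{k≤3n} 1/k^24.)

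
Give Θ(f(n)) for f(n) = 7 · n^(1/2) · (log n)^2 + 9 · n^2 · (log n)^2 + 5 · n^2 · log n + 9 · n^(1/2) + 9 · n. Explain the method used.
f(n) ∈ Θ(n^2 · (log n)^2)

Compare the terms by growth order. For large n, n^a · (log n)^b dominates n^a' · (log n)^b' iff a > a', or (a = a' and b > b'). Ranking the 5 terms shows the dominant one is 9 · n^2 · (log n)^2. Hence f(n) ∈ Θ(n^2 · (log n)^2).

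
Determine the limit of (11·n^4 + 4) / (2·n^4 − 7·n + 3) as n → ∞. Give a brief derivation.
lim = 11/2

For large n the leading n^4 terms dominate both numerator and denominator. Dividing top and bottom by n^4, every other term tends to 0, leaving 11/2.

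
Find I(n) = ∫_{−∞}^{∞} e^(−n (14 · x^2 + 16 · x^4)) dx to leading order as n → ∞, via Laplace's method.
I(n) ~ sqrt(π/(14n))

φ(x) = 14 · x^2 + 16 · x^4 has its unique global minimum at x* = 0 (since φ'(x) = 28x + 64x^3 = 0 only at x = 0 for real x with both coefficients positive, and φ → ∞ as |x| → ∞). At x* = 0, φ(0) = 0 and φ''(0) = 28. Laplace's method then gives
  I(n) ~ sqrt(2π / (n · φ''(0))) · e^(−n φ(0)) = sqrt(2π / (28n)) = sqrt(π/(14n)).
The 16 · x^4 term contributes only at subleading order (an O(1/n) relative correction).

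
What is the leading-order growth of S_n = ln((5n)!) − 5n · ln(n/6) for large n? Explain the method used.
S_n ~ 5n · (ln 30 − 1) + O(ln n)

Stirling: ln((5n)!) = 5n ln(5n) − 5n + O(ln n).
  S_n = 5n ln(5n) − 5n − 5n ln(n/6) + O(ln n)
      = 5n ln(5n) − 5n ln n + 5n ln 6 − 5n + O(ln n)
      = 5n ln 5 + 5n ln 6 − 5n + O(ln n)
      = 5n (ln 30 − 1) + O(ln n).
Numerically ln(30) − 1 ≈ 2.4012.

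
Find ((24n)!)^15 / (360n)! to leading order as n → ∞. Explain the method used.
((24n)!)^15/(360n)! ~ ((2π·24n)^(14/2) / sqrt(15)) · 15^(−15·24n)  →  0

Write N = 24n. Stirling: N! ~ sqrt(2π N)(N/e)^N and (15N)! ~ sqrt(2π·15N)·(15N/e)^(15N).
  (N!)^15/(15N)! ~ (2π N)^(15/2) (N/e)^(15N) / [sqrt(2π·15N) (15N/e)^(15N)]
     = (2π N)^(15/2) / sqrt(2π·15N) · (N/(15N))^(15N)
     = (2π N)^((15−1)/2) / sqrt(15) · 15^(−15N).
Since 15^15 > 1, the factor 15^(−15N) decays exponentially, so the ratio → 0. Substituting N = 24n gives the stated form.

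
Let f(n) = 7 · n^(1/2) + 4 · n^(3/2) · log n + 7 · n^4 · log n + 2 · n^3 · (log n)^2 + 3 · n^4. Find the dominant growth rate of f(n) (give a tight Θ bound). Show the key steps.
f(n) ∈ Θ(n^4 · log n)

Compare the terms by growth order. For large n, n^a · (log n)^b dominates n^a' · (log n)^b' iff a > a', or (a = a' and b > b'). Ranking the 5 terms shows the dominant one is 7 · n^4 · log n. Hence f(n) ∈ Θ(n^4 · log n).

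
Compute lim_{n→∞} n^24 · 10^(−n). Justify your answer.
lim = 0

Exponentials with base > 1 dominate every fixed polynomial: for any fixed c, n^c / 10^n → 0 as n → ∞ (e.g. by the ratio test, or by writing 10^n = e^(n ln 10) and noting e^(n ln 10) / n^c → ∞). Hence n^24 · 10^(−n) = n^24 / 10^n → 0.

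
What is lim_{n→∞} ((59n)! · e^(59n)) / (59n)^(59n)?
lim = ∞

Stirling: (59n)! ~ sqrt(2π·59n) · (59n/e)^(59n). Hence
  (59n)! · e^(59n) / (59n)^(59n) ~ sqrt(2π·59n) = sqrt(2π·59) · sqrt(n) → ∞.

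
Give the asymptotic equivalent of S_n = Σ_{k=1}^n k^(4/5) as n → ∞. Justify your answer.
S_n ~ (5/9) · n^(9/5)

Integral comparison: Σ_{k=1}^n k^(4/5) = ∫_0^n x^(4/5) dx + O(n^(4/5)). The integral is n^(1 + 4/5) / (1 + 4/5) = n^((4+5)/5) / ((4+5)/5) = (5/9) · n^(9/5).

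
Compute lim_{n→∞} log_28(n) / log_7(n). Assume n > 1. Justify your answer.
lim = ln(7) / ln(28) = log_28(7)

Change of base: log_28(n) = ln n / ln 28 and log_7(n) = ln n / ln 7. The ratio is (ln n / ln 28) · (ln 7 / ln n) = ln 7 / ln 28, a constant independent of n. So the limit is ln 7 / ln 28 = log_28(7).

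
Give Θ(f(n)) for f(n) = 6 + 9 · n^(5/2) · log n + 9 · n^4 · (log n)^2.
f(n) ∈ Θ(n^4 · (log n)^2)

Compare the terms by growth order. For large n, n^a · (log n)^b dominates n^a' · (log n)^b' iff a > a', or (a = a' and b > b'). Ranking the 3 terms shows the dominant one is 9 · n^4 · (log n)^2. Hence f(n) ∈ Θ(n^4 · (log n)^2).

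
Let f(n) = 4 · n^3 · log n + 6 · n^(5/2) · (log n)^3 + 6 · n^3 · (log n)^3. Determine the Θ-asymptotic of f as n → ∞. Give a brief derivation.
f(n) ∈ Θ(n^3 · (log n)^3)

Compare the terms by growth order. For large n, n^a · (log n)^b dominates n^a' · (log n)^b' iff a > a', or (a = a' and b > b'). Ranking the 3 terms shows the dominant one is 6 · n^3 · (log n)^3. Hence f(n) ∈ Θ(n^3 · (log n)^3).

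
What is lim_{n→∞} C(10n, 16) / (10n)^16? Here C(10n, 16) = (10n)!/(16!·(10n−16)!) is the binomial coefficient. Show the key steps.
lim = 1/16! = 1/20922789888000

With N = 10n → ∞: C(N, 16) / N^16 = [N(N−1)…(N−15)] / (16! · N^16) = (1/16!) · 1 · (1 − 1/(10n)) · … · (1 − 15/(10n)). Each factor → 1 as N → ∞, so the limit is 1/16! = 1/20922789888000.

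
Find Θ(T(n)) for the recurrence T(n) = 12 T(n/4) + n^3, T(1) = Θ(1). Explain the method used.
T(n) = Θ(n^3)

log_4 12 ≈ 1.792. f(n) = n^3 dominates n^(log_4 12) since 3 > 1.792, and the regularity condition a·f(n/b) = 12·(n/4)^3 = (12/64)·n^3 ≤ c·f(n) holds with c = 12/64 ≈ 0.188 < 1. So this is Case 3: T(n) = Θ(f(n)) = Θ(n^3).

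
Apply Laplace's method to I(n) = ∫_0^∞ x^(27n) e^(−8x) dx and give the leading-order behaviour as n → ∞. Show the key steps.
I(n) ~ (sqrt(2π·27n) / 8) · (27n/(8e))^(27n)

Write the integrand as exp(27n ln x − 8x) and set f(x) = 27n ln x − 8x. Then f'(x) = 27n/x − 8 = 0 at x* = 27n/8, and f''(x*) = −27n/x*^2 = −8^2/(27n). Laplace's method (interior maximum) gives
  I(n) ~ e^(f(x*)) · sqrt(2π / |f''(x*)|)
        = exp(27n ln(27n/8) − 27n) · sqrt(2π · 27n / 8^2)
        = (27n/8)^(27n) e^(−27n) · sqrt(2π·27n) / 8
        = (sqrt(2π·27n) / 8) · (27n/(8e))^(27n).
This matches Γ(27n+1)/8^(27n+1) with Stirling applied to Γ.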